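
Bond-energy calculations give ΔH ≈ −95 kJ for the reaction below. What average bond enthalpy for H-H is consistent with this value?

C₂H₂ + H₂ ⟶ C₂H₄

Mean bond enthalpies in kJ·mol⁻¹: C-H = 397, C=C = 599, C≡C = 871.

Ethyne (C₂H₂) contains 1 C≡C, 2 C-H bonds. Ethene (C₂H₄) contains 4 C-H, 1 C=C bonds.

D(H-H) ≈ 427 kJ/mol

Let D be the H-H bond energy.
Σ(broken) = 1×871 + 2×397 + 1×D = 1665 + D
Σ(formed) = 4×397 + 1×599 = 2187
ΔH = Σ(broken) − Σ(formed) = (1665 + D) − (2187) = −522 + D
Setting this equal to −95 kJ gives D = 427 kJ/mol.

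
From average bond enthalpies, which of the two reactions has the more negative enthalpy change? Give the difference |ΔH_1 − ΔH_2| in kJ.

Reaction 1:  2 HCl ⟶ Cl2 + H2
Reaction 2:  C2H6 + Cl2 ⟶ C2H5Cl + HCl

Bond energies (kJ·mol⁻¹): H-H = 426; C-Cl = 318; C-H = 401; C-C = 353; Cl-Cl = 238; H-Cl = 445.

Reaction 1:
  Bonds broken (reactants):
    H-Cl: 2 × 445 = 890
    Σ(broken) = 890 kJ
  Bonds formed (products):
    Cl-Cl: 1 × 238 = 238
    H-H: 1 × 426 = 426
    Σ(formed) = 664 kJ
  ΔH_1 = 890 − 664 = +226 kJ
Reaction 2:
  Bonds broken (reactants):
    C-C: 1 × 353 = 353
    C-H: 6 × 401 = 2406
    Cl-Cl: 1 × 238 = 238
    Σ(broken) = 2997 kJ
  Bonds formed (products):
    C-C: 1 × 353 = 353
    C-Cl: 1 × 318 = 318
    C-H: 5 × 401 = 2005
    H-Cl: 1 × 445 = 445
    Σ(formed) = 3121 kJ
  ΔH_2 = 2997 − 3121 = −124 kJ
ΔH_1 − ΔH_2 = +350 kJ, so reaction 2 has the more negative ΔH; |ΔH_1 − ΔH_2| = 350 kJ.

Reaction 2, by 350 kJ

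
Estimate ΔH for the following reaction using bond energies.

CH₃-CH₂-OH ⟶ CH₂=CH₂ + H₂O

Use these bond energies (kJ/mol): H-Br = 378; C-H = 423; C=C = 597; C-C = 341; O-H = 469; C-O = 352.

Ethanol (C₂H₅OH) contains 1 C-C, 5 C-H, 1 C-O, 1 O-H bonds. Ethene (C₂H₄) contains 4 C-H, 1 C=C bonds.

ΔH ≈ +50 kJ

Bonds broken (reactants):
  C-C: 1 × 341 = 341
  C-H: 5 × 423 = 2115
  C-O: 1 × 352 = 352
  O-H: 1 × 469 = 469
  Σ(broken) = 3277 kJ
Bonds formed (products):
  C-H: 4 × 423 = 1692
  C=C: 1 × 597 = 597
  O-H: 2 × 469 = 938
  Σ(formed) = 3227 kJ
ΔH = Σ(broken) − Σ(formed) = 3277 − 3227 = +50 kJ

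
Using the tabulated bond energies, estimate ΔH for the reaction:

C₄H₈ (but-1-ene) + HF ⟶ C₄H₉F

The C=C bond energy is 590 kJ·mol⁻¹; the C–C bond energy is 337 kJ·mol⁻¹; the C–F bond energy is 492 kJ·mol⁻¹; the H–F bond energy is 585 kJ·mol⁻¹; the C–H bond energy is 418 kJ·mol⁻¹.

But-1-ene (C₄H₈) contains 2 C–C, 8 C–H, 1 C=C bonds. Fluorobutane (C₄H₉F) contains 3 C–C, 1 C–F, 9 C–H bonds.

Bonds broken (reactants):
  C–C: 2 × 337 = 674
  C–H: 8 × 418 = 3344
  C=C: 1 × 590 = 590
  H–F: 1 × 585 = 585
  Σ(broken) = 5193 kJ
Bonds formed (products):
  C–C: 3 × 337 = 1011
  C–F: 1 × 492 = 492
  C–H: 9 × 418 = 3762
  Σ(formed) = 5265 kJ
ΔH = Σ(broken) − Σ(formed) = 5193 − 5265 = −72 kJ

ΔH ≈ −72 kJ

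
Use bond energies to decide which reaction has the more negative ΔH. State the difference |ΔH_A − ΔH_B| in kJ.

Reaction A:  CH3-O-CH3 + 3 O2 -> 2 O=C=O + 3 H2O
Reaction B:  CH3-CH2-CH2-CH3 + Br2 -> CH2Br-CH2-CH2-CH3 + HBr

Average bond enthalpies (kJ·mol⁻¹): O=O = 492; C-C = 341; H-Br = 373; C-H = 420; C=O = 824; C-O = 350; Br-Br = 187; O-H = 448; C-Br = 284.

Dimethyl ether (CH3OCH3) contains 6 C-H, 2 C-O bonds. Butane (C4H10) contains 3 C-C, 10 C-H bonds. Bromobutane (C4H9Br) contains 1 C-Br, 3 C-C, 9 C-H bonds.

Reaction A:
  Bonds broken (reactants):
    C-H: 6 × 420 = 2520
    C-O: 2 × 350 = 700
    O=O: 3 × 492 = 1476
    Σ(broken) = 4696 kJ
  Bonds formed (products):
    C=O: 4 × 824 = 3296
    O-H: 6 × 448 = 2688
    Σ(formed) = 5984 kJ
  ΔH_A = 4696 − 5984 = −1288 kJ
Reaction B:
  Bonds broken (reactants):
    Br-Br: 1 × 187 = 187
    C-C: 3 × 341 = 1023
    C-H: 10 × 420 = 4200
    Σ(broken) = 5410 kJ
  Bonds formed (products):
    C-Br: 1 × 284 = 284
    C-C: 3 × 341 = 1023
    C-H: 9 × 420 = 3780
    H-Br: 1 × 373 = 373
    Σ(formed) = 5460 kJ
  ΔH_B = 5410 − 5460 = −50 kJ
ΔH_A − ΔH_B = −1238 kJ, so reaction A has the more negative ΔH; |ΔH_A − ΔH_B| = 1238 kJ.

Reaction A, by 1238 kJ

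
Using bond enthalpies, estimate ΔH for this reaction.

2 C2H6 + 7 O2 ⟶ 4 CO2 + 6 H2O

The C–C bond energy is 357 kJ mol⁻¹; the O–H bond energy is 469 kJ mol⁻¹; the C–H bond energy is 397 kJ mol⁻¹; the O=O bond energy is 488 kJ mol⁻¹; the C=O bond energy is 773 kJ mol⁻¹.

Bonds broken (reactants):
  C–C: 2 × 357 = 714
  C–H: 12 × 397 = 4764
  O=O: 7 × 488 = 3416
  Σ(broken) = 8894 kJ
Bonds formed (products):
  C=O: 8 × 773 = 6184
  O–H: 12 × 469 = 5628
  Σ(formed) = 11812 kJ
ΔH = Σ(broken) − Σ(formed) = 8894 − 11812 = −2918 kJ

ΔH ≈ −2918 kJ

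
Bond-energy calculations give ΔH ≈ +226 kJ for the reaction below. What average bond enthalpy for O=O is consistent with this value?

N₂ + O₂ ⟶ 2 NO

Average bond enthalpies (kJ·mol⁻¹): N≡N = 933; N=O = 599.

D(O=O) ≈ 491 kJ/mol

Let D be the O=O bond energy.
Σ(broken) = 1×933 + 1×D = 933 + D
Σ(formed) = 2×599 = 1198
ΔH = Σ(broken) − Σ(formed) = (933 + D) − (1198) = −265 + D
Setting this equal to +226 kJ gives D = 491 kJ/mol.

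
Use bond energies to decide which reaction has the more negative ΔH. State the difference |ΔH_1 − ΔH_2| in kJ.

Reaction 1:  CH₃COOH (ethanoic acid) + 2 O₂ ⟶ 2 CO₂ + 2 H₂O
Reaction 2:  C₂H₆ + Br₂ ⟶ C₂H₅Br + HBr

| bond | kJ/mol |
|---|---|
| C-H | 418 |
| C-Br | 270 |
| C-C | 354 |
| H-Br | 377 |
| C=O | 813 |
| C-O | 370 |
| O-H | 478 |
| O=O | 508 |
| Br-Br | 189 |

Reaction 1:
  Bonds broken (reactants):
    C-C: 1 × 354 = 354
    C-H: 3 × 418 = 1254
    C-O: 1 × 370 = 370
    C=O: 1 × 813 = 813
    O-H: 1 × 478 = 478
    O=O: 2 × 508 = 1016
    Σ(broken) = 4285 kJ
  Bonds formed (products):
    C=O: 4 × 813 = 3252
    O-H: 4 × 478 = 1912
    Σ(formed) = 5164 kJ
  ΔH_1 = 4285 − 5164 = −879 kJ
Reaction 2:
  Bonds broken (reactants):
    Br-Br: 1 × 189 = 189
    C-C: 1 × 354 = 354
    C-H: 6 × 418 = 2508
    Σ(broken) = 3051 kJ
  Bonds formed (products):
    C-Br: 1 × 270 = 270
    C-C: 1 × 354 = 354
    C-H: 5 × 418 = 2090
    H-Br: 1 × 377 = 377
    Σ(formed) = 3091 kJ
  ΔH_2 = 3051 − 3091 = −40 kJ
ΔH_1 − ΔH_2 = −839 kJ, so reaction 1 has the more negative ΔH; |ΔH_1 − ΔH_2| = 839 kJ.

Reaction 1, by 839 kJ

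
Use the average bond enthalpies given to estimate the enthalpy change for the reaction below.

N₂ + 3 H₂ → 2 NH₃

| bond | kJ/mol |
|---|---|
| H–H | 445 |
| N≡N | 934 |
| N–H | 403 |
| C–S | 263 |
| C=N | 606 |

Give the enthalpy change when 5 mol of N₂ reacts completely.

ΔH = −745 kJ

Bonds broken (reactants):
  H–H: 3 × 445 = 1335
  N≡N: 1 × 934 = 934
  Σ(broken) = 2269 kJ
Bonds formed (products):
  N–H: 6 × 403 = 2418
  Σ(formed) = 2418 kJ
ΔH = Σ(broken) − Σ(formed) = 2269 − 2418 = −149 kJ
For 5× the reaction as written: 5 × (−149) = −745 kJ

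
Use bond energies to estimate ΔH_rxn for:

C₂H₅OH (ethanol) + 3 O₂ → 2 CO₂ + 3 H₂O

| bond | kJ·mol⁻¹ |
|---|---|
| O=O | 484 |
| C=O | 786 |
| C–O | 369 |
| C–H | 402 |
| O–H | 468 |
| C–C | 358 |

Bonds broken (reactants):
  C–C: 1 × 358 = 358
  C–H: 5 × 402 = 2010
  C–O: 1 × 369 = 369
  O–H: 1 × 468 = 468
  O=O: 3 × 484 = 1452
  Σ(broken) = 4657 kJ
Bonds formed (products):
  C=O: 4 × 786 = 3144
  O–H: 6 × 468 = 2808
  Σ(formed) = 5952 kJ
ΔH = Σ(broken) − Σ(formed) = 4657 − 5952 = −1295 kJ

ΔH ≈ −1295 kJ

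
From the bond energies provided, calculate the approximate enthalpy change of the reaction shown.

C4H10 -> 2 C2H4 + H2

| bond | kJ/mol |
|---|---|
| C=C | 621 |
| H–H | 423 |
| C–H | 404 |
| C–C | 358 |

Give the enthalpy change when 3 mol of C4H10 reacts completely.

ΔH = +651 kJ

Bonds broken (reactants):
  C–C: 3 × 358 = 1074
  C–H: 10 × 404 = 4040
  Σ(broken) = 5114 kJ
Bonds formed (products):
  C–H: 8 × 404 = 3232
  C=C: 2 × 621 = 1242
  H–H: 1 × 423 = 423
  Σ(formed) = 4897 kJ
ΔH = Σ(broken) − Σ(formed) = 5114 − 4897 = +217 kJ
For 3× the reaction as written: 3 × (+217) = +651 kJ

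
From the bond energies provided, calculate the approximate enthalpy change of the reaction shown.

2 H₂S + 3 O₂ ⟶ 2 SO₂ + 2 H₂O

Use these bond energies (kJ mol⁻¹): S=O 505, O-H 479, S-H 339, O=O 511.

Bonds broken (reactants):
  O=O: 3 × 511 = 1533
  S-H: 4 × 339 = 1356
  Σ(broken) = 2889 kJ
Bonds formed (products):
  O-H: 4 × 479 = 1916
  S=O: 4 × 505 = 2020
  Σ(formed) = 3936 kJ
ΔH = Σ(broken) − Σ(formed) = 2889 − 3936 = −1047 kJ

ΔH ≈ −1047 kJ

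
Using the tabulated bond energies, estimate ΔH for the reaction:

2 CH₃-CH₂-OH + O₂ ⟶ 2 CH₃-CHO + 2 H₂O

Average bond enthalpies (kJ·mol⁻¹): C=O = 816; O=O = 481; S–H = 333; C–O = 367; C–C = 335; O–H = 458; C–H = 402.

ΔH ≈ −529 kJ

Bonds broken (reactants):
  C–C: 2 × 335 = 670
  C–H: 10 × 402 = 4020
  C–O: 2 × 367 = 734
  O–H: 2 × 458 = 916
  O=O: 1 × 481 = 481
  Σ(broken) = 6821 kJ
Bonds formed (products):
  C–C: 2 × 335 = 670
  C–H: 8 × 402 = 3216
  C=O: 2 × 816 = 1632
  O–H: 4 × 458 = 1832
  Σ(formed) = 7350 kJ
ΔH = Σ(broken) − Σ(formed) = 6821 − 7350 = −529 kJ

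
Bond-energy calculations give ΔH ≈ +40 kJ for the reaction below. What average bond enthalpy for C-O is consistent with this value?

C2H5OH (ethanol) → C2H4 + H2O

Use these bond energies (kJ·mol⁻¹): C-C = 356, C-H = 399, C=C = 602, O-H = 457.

D(C-O) ≈ 344 kJ/mol

Let D be the C-O bond energy.
Σ(broken) = 1×356 + 5×399 + 1×D + 1×457 = 2808 + D
Σ(formed) = 4×399 + 1×602 + 2×457 = 3112
ΔH = Σ(broken) − Σ(formed) = (2808 + D) − (3112) = −304 + D
Setting this equal to +40 kJ gives D = 344 kJ/mol.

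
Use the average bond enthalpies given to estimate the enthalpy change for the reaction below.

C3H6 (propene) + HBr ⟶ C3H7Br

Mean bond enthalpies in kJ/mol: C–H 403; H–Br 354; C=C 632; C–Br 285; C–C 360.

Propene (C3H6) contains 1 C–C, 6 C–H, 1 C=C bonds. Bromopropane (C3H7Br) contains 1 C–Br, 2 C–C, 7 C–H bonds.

Bonds broken (reactants):
  C–C: 1 × 360 = 360
  C–H: 6 × 403 = 2418
  C=C: 1 × 632 = 632
  H–Br: 1 × 354 = 354
  Σ(broken) = 3764 kJ
Bonds formed (products):
  C–Br: 1 × 285 = 285
  C–C: 2 × 360 = 720
  C–H: 7 × 403 = 2821
  Σ(formed) = 3826 kJ
ΔH = Σ(broken) − Σ(formed) = 3764 − 3826 = −62 kJ

ΔH ≈ −62 kJ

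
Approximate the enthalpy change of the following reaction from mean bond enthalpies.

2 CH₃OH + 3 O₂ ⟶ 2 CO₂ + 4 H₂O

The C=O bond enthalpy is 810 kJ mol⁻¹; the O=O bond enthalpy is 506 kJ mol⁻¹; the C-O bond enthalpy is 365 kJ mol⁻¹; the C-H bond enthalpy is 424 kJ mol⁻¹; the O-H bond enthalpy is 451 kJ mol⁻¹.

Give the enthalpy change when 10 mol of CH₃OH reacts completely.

Bonds broken (reactants):
  C-H: 6 × 424 = 2544
  C-O: 2 × 365 = 730
  O-H: 2 × 451 = 902
  O=O: 3 × 506 = 1518
  Σ(broken) = 5694 kJ
Bonds formed (products):
  C=O: 4 × 810 = 3240
  O-H: 8 × 451 = 3608
  Σ(formed) = 6848 kJ
ΔH = Σ(broken) − Σ(formed) = 5694 − 6848 = −1154 kJ
For 5× the reaction as written: 5 × (−1154) = −5770 kJ

ΔH = −5770 kJ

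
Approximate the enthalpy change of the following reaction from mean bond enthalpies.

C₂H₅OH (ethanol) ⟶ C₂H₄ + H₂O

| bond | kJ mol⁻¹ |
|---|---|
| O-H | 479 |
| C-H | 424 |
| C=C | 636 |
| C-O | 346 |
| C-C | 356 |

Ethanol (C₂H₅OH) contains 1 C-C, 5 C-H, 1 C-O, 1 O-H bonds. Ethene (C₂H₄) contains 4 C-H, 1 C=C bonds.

Bonds broken (reactants):
  C-C: 1 × 356 = 356
  C-H: 5 × 424 = 2120
  C-O: 1 × 346 = 346
  O-H: 1 × 479 = 479
  Σ(broken) = 3301 kJ
Bonds formed (products):
  C-H: 4 × 424 = 1696
  C=C: 1 × 636 = 636
  O-H: 2 × 479 = 958
  Σ(formed) = 3290 kJ
ΔH = Σ(broken) − Σ(formed) = 3301 − 3290 = +11 kJ

ΔH ≈ +11 kJ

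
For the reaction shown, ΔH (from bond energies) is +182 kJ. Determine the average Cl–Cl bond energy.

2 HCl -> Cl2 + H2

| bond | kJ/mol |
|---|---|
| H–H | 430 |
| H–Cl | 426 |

D(Cl–Cl) ≈ 240 kJ/mol

Let D be the Cl–Cl bond energy.
Σ(broken) = 2×426 = 852
Σ(formed) = 1×D + 1×430 = 430 + D
ΔH = Σ(broken) − Σ(formed) = (852) − (430 + D) = +422 − D
Setting this equal to +182 kJ gives D = 240 kJ/mol.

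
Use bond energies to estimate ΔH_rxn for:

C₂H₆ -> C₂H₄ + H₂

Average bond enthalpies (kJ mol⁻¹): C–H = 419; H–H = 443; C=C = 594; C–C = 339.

ΔH ≈ +140 kJ

Bonds broken (reactants):
  C–C: 1 × 339 = 339
  C–H: 6 × 419 = 2514
  Σ(broken) = 2853 kJ
Bonds formed (products):
  C–H: 4 × 419 = 1676
  C=C: 1 × 594 = 594
  H–H: 1 × 443 = 443
  Σ(formed) = 2713 kJ
ΔH = Σ(broken) − Σ(formed) = 2853 − 2713 = +140 kJ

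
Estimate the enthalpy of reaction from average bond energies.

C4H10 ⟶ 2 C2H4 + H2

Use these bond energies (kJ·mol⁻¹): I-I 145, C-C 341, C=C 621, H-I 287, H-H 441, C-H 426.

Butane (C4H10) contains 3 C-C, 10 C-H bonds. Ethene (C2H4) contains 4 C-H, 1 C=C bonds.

ΔH ≈ +192 kJ

Bonds broken (reactants):
  C-C: 3 × 341 = 1023
  C-H: 10 × 426 = 4260
  Σ(broken) = 5283 kJ
Bonds formed (products):
  C-H: 8 × 426 = 3408
  C=C: 2 × 621 = 1242
  H-H: 1 × 441 = 441
  Σ(formed) = 5091 kJ
ΔH = Σ(broken) − Σ(formed) = 5283 − 5091 = +192 kJ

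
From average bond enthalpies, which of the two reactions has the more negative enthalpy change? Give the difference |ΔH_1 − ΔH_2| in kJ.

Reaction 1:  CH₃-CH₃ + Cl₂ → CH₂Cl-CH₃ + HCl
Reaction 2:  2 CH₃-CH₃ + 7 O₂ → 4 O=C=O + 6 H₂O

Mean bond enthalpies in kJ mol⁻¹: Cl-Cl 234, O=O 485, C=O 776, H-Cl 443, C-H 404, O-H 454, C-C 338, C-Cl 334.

Reaction 1:
  Bonds broken (reactants):
    C-C: 1 × 338 = 338
    C-H: 6 × 404 = 2424
    Cl-Cl: 1 × 234 = 234
    Σ(broken) = 2996 kJ
  Bonds formed (products):
    C-C: 1 × 338 = 338
    C-Cl: 1 × 334 = 334
    C-H: 5 × 404 = 2020
    H-Cl: 1 × 443 = 443
    Σ(formed) = 3135 kJ
  ΔH_1 = 2996 − 3135 = −139 kJ
Reaction 2:
  Bonds broken (reactants):
    C-C: 2 × 338 = 676
    C-H: 12 × 404 = 4848
    O=O: 7 × 485 = 3395
    Σ(broken) = 8919 kJ
  Bonds formed (products):
    C=O: 8 × 776 = 6208
    O-H: 12 × 454 = 5448
    Σ(formed) = 11656 kJ
  ΔH_2 = 8919 − 11656 = −2737 kJ
ΔH_1 − ΔH_2 = +2598 kJ, so reaction 2 has the more negative ΔH; |ΔH_1 − ΔH_2| = 2598 kJ.

Reaction 2, by 2598 kJ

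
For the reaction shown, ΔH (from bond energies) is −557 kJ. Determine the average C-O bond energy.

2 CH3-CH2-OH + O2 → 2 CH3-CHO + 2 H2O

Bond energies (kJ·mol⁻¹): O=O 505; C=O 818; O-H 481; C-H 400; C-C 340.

Let D be the C-O bond energy.
Σ(broken) = 2×340 + 10×400 + 2×D + 2×481 + 1×505 = 6147 + 2D
Σ(formed) = 2×340 + 8×400 + 2×818 + 4×481 = 7440
ΔH = Σ(broken) − Σ(formed) = (6147 + 2D) − (7440) = −1293 + 2D
Setting this equal to −557 kJ gives 2D = 736, so D = 368 kJ/mol.

D(C-O) ≈ 368 kJ/mol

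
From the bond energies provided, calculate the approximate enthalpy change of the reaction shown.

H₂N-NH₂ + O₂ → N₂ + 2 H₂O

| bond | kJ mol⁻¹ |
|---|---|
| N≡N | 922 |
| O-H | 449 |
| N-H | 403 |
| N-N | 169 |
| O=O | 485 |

ΔH ≈ −452 kJ

Bonds broken (reactants):
  N-H: 4 × 403 = 1612
  N-N: 1 × 169 = 169
  O=O: 1 × 485 = 485
  Σ(broken) = 2266 kJ
Bonds formed (products):
  N≡N: 1 × 922 = 922
  O-H: 4 × 449 = 1796
  Σ(formed) = 2718 kJ
ΔH = Σ(broken) − Σ(formed) = 2266 − 2718 = −452 kJ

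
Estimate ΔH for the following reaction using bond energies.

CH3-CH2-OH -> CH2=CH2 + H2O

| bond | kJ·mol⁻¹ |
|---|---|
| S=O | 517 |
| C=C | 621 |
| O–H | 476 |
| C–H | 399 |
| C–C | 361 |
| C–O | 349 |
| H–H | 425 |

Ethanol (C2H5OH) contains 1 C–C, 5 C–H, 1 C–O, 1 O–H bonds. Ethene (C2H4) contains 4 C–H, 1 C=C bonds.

Bonds broken (reactants):
  C–C: 1 × 361 = 361
  C–H: 5 × 399 = 1995
  C–O: 1 × 349 = 349
  O–H: 1 × 476 = 476
  Σ(broken) = 3181 kJ
Bonds formed (products):
  C–H: 4 × 399 = 1596
  C=C: 1 × 621 = 621
  O–H: 2 × 476 = 952
  Σ(formed) = 3169 kJ
ΔH = Σ(broken) − Σ(formed) = 3181 − 3169 = +12 kJ

ΔH ≈ +12 kJ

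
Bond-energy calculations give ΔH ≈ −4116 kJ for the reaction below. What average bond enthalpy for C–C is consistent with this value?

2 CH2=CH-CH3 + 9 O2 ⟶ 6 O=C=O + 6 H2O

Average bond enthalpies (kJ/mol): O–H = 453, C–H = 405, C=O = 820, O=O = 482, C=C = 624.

D(C–C) ≈ 357 kJ/mol

Let D be the C–C bond energy.
Σ(broken) = 2×D + 12×405 + 2×624 + 9×482 = 10446 + 2D
Σ(formed) = 12×820 + 12×453 = 15276
ΔH = Σ(broken) − Σ(formed) = (10446 + 2D) − (15276) = −4830 + 2D
Setting this equal to −4116 kJ gives 2D = 714, so D = 357 kJ/mol.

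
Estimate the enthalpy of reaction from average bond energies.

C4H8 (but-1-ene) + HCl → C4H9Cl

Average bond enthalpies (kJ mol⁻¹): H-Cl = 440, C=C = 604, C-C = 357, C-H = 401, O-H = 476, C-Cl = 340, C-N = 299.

Bonds broken (reactants):
  C-C: 2 × 357 = 714
  C-H: 8 × 401 = 3208
  C=C: 1 × 604 = 604
  H-Cl: 1 × 440 = 440
  Σ(broken) = 4966 kJ
Bonds formed (products):
  C-C: 3 × 357 = 1071
  C-Cl: 1 × 340 = 340
  C-H: 9 × 401 = 3609
  Σ(formed) = 5020 kJ
ΔH = Σ(broken) − Σ(formed) = 4966 − 5020 = −54 kJ

ΔH ≈ −54 kJ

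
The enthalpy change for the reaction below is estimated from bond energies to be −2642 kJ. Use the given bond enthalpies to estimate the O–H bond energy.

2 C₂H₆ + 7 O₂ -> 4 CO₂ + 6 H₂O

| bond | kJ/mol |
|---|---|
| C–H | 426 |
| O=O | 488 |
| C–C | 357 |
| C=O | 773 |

Let D be the O–H bond energy.
Σ(broken) = 2×357 + 12×426 + 7×488 = 9242
Σ(formed) = 8×773 + 12×D = 6184 + 12D
ΔH = Σ(broken) − Σ(formed) = (9242) − (6184 + 12D) = +3058 − 12D
Setting this equal to −2642 kJ gives 12D = 5700, so D = 475 kJ/mol.

D(O–H) ≈ 475 kJ/mol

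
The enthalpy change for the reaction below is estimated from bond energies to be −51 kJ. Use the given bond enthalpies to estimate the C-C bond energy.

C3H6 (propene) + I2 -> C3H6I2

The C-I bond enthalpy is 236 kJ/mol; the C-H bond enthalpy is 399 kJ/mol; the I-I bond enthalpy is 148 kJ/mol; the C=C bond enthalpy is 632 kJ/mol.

D(C-C) ≈ 359 kJ/mol

Let D be the C-C bond energy.
Σ(broken) = 1×D + 6×399 + 1×632 + 1×148 = 3174 + D
Σ(formed) = 2×D + 6×399 + 2×236 = 2866 + 2D
ΔH = Σ(broken) − Σ(formed) = (3174 + D) − (2866 + 2D) = +308 − D
Setting this equal to −51 kJ gives D = 359 kJ/mol.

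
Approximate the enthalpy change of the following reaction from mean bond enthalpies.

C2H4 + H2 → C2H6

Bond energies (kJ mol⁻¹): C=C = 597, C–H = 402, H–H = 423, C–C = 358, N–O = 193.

Bonds broken (reactants):
  C–H: 4 × 402 = 1608
  C=C: 1 × 597 = 597
  H–H: 1 × 423 = 423
  Σ(broken) = 2628 kJ
Bonds formed (products):
  C–C: 1 × 358 = 358
  C–H: 6 × 402 = 2412
  Σ(formed) = 2770 kJ
ΔH = Σ(broken) − Σ(formed) = 2628 − 2770 = −142 kJ

ΔH ≈ −142 kJ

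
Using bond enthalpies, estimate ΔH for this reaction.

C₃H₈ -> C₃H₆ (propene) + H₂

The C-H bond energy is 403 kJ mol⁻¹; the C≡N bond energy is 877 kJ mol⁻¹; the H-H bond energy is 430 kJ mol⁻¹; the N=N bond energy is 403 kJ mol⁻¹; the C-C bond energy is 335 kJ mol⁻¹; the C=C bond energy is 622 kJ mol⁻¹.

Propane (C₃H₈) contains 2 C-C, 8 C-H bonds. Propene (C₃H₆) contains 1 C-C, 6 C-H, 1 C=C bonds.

Bonds broken (reactants):
  C-C: 2 × 335 = 670
  C-H: 8 × 403 = 3224
  Σ(broken) = 3894 kJ
Bonds formed (products):
  C-C: 1 × 335 = 335
  C-H: 6 × 403 = 2418
  C=C: 1 × 622 = 622
  H-H: 1 × 430 = 430
  Σ(formed) = 3805 kJ
ΔH = Σ(broken) − Σ(formed) = 3894 − 3805 = +89 kJ

ΔH ≈ +89 kJ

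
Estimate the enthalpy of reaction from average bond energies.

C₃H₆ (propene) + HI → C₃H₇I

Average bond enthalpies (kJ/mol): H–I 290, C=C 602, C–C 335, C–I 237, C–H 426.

Bonds broken (reactants):
  C–C: 1 × 335 = 335
  C–H: 6 × 426 = 2556
  C=C: 1 × 602 = 602
  H–I: 1 × 290 = 290
  Σ(broken) = 3783 kJ
Bonds formed (products):
  C–C: 2 × 335 = 670
  C–H: 7 × 426 = 2982
  C–I: 1 × 237 = 237
  Σ(formed) = 3889 kJ
ΔH = Σ(broken) − Σ(formed) = 3783 − 3889 = −106 kJ

ΔH ≈ −106 kJ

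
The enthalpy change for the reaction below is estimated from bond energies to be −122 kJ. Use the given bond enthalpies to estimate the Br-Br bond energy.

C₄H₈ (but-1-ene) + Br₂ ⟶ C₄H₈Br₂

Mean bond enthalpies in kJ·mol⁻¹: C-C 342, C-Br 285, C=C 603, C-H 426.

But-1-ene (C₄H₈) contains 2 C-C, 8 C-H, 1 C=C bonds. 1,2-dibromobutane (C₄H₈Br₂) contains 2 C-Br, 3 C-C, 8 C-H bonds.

D(Br-Br) ≈ 187 kJ/mol

Let D be the Br-Br bond energy.
Σ(broken) = 1×D + 2×342 + 8×426 + 1×603 = 4695 + D
Σ(formed) = 2×285 + 3×342 + 8×426 = 5004
ΔH = Σ(broken) − Σ(formed) = (4695 + D) − (5004) = −309 + D
Setting this equal to −122 kJ gives D = 187 kJ/mol.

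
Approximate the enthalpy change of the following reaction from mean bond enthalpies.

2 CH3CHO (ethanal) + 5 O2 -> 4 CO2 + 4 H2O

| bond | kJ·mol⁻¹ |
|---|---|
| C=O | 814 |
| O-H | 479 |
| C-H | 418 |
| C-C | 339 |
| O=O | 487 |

ΔH ≈ −2259 kJ

Bonds broken (reactants):
  C-C: 2 × 339 = 678
  C-H: 8 × 418 = 3344
  C=O: 2 × 814 = 1628
  O=O: 5 × 487 = 2435
  Σ(broken) = 8085 kJ
Bonds formed (products):
  C=O: 8 × 814 = 6512
  O-H: 8 × 479 = 3832
  Σ(formed) = 10344 kJ
ΔH = Σ(broken) − Σ(formed) = 8085 − 10344 = −2259 kJ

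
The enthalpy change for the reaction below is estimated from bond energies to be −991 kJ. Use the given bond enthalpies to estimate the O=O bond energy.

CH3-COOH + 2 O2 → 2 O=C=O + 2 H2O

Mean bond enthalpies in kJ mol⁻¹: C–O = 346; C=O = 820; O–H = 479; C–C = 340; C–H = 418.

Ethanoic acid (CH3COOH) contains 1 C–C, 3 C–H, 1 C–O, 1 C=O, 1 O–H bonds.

D(O=O) ≈ 483 kJ/mol

Let D be the O=O bond energy.
Σ(broken) = 1×340 + 3×418 + 1×346 + 1×820 + 1×479 + 2×D = 3239 + 2D
Σ(formed) = 4×820 + 4×479 = 5196
ΔH = Σ(broken) − Σ(formed) = (3239 + 2D) − (5196) = −1957 + 2D
Setting this equal to −991 kJ gives 2D = 966, so D = 483 kJ/mol.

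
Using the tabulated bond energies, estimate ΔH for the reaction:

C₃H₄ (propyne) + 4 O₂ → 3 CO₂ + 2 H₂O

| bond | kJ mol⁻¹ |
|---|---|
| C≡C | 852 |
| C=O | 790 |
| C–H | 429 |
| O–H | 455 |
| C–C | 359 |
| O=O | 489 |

ΔH ≈ −1677 kJ

Bonds broken (reactants):
  C≡C: 1 × 852 = 852
  C–C: 1 × 359 = 359
  C–H: 4 × 429 = 1716
  O=O: 4 × 489 = 1956
  Σ(broken) = 4883 kJ
Bonds formed (products):
  C=O: 6 × 790 = 4740
  O–H: 4 × 455 = 1820
  Σ(formed) = 6560 kJ
ΔH = Σ(broken) − Σ(formed) = 4883 − 6560 = −1677 kJ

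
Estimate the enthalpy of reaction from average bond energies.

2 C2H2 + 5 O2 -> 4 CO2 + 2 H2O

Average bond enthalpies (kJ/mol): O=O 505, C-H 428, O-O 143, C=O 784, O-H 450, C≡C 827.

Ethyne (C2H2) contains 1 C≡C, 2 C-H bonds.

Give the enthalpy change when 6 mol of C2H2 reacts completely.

Bonds broken (reactants):
  C≡C: 2 × 827 = 1654
  C-H: 4 × 428 = 1712
  O=O: 5 × 505 = 2525
  Σ(broken) = 5891 kJ
Bonds formed (products):
  C=O: 8 × 784 = 6272
  O-H: 4 × 450 = 1800
  Σ(formed) = 8072 kJ
ΔH = Σ(broken) − Σ(formed) = 5891 − 8072 = −2181 kJ
For 3× the reaction as written: 3 × (−2181) = −6543 kJ

ΔH = −6543 kJ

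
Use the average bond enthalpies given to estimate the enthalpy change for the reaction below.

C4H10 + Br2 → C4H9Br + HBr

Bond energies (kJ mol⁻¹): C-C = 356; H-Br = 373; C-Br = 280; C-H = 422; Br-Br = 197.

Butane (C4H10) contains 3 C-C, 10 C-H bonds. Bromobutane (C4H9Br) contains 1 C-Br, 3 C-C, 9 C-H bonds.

ΔH ≈ −34 kJ

Bonds broken (reactants):
  Br-Br: 1 × 197 = 197
  C-C: 3 × 356 = 1068
  C-H: 10 × 422 = 4220
  Σ(broken) = 5485 kJ
Bonds formed (products):
  C-Br: 1 × 280 = 280
  C-C: 3 × 356 = 1068
  C-H: 9 × 422 = 3798
  H-Br: 1 × 373 = 373
  Σ(formed) = 5519 kJ
ΔH = Σ(broken) − Σ(formed) = 5485 − 5519 = −34 kJ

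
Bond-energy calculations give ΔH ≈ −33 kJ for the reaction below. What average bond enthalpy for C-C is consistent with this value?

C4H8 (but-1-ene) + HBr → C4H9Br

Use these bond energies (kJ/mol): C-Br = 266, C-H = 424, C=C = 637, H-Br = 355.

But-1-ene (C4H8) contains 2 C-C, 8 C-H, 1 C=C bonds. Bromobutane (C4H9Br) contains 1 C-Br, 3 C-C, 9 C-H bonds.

D(C-C) ≈ 335 kJ/mol

Let D be the C-C bond energy.
Σ(broken) = 2×D + 8×424 + 1×637 + 1×355 = 4384 + 2D
Σ(formed) = 1×266 + 3×D + 9×424 = 4082 + 3D
ΔH = Σ(broken) − Σ(formed) = (4384 + 2D) − (4082 + 3D) = +302 − D
Setting this equal to −33 kJ gives D = 335 kJ/mol.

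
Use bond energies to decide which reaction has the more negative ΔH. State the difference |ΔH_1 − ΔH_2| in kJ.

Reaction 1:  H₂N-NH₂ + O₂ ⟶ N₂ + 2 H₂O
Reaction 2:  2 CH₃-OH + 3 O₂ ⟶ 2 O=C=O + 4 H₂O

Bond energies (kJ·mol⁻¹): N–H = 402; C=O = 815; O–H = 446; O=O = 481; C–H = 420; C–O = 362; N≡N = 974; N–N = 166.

Reaction 2, by 746 kJ

Reaction 1:
  Bonds broken (reactants):
    N–H: 4 × 402 = 1608
    N–N: 1 × 166 = 166
    O=O: 1 × 481 = 481
    Σ(broken) = 2255 kJ
  Bonds formed (products):
    N≡N: 1 × 974 = 974
    O–H: 4 × 446 = 1784
    Σ(formed) = 2758 kJ
  ΔH_1 = 2255 − 2758 = −503 kJ
Reaction 2:
  Bonds broken (reactants):
    C–H: 6 × 420 = 2520
    C–O: 2 × 362 = 724
    O–H: 2 × 446 = 892
    O=O: 3 × 481 = 1443
    Σ(broken) = 5579 kJ
  Bonds formed (products):
    C=O: 4 × 815 = 3260
    O–H: 8 × 446 = 3568
    Σ(formed) = 6828 kJ
  ΔH_2 = 5579 − 6828 = −1249 kJ
ΔH_1 − ΔH_2 = +746 kJ, so reaction 2 has the more negative ΔH; |ΔH_1 − ΔH_2| = 746 kJ.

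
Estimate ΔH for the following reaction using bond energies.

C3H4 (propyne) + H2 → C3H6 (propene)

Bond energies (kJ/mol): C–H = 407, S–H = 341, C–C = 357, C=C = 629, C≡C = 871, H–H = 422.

ΔH ≈ −150 kJ

Bonds broken (reactants):
  C≡C: 1 × 871 = 871
  C–C: 1 × 357 = 357
  C–H: 4 × 407 = 1628
  H–H: 1 × 422 = 422
  Σ(broken) = 3278 kJ
Bonds formed (products):
  C–C: 1 × 357 = 357
  C–H: 6 × 407 = 2442
  C=C: 1 × 629 = 629
  Σ(formed) = 3428 kJ
ΔH = Σ(broken) − Σ(formed) = 3278 − 3428 = −150 kJ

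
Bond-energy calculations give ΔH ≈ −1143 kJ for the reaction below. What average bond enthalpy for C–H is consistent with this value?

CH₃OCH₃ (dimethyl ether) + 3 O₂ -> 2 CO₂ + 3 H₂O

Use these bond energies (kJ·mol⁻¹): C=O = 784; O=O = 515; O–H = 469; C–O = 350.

D(C–H) ≈ 427 kJ/mol

Let D be the C–H bond energy.
Σ(broken) = 6×D + 2×350 + 3×515 = 2245 + 6D
Σ(formed) = 4×784 + 6×469 = 5950
ΔH = Σ(broken) − Σ(formed) = (2245 + 6D) − (5950) = −3705 + 6D
Setting this equal to −1143 kJ gives 6D = 2562, so D = 427 kJ/mol.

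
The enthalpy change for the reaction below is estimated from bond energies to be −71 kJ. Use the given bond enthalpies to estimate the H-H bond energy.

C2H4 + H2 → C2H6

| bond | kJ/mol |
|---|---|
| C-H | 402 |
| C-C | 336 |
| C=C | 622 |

Let D be the H-H bond energy.
Σ(broken) = 4×402 + 1×622 + 1×D = 2230 + D
Σ(formed) = 1×336 + 6×402 = 2748
ΔH = Σ(broken) − Σ(formed) = (2230 + D) − (2748) = −518 + D
Setting this equal to −71 kJ gives D = 447 kJ/mol.

D(H-H) ≈ 447 kJ/mol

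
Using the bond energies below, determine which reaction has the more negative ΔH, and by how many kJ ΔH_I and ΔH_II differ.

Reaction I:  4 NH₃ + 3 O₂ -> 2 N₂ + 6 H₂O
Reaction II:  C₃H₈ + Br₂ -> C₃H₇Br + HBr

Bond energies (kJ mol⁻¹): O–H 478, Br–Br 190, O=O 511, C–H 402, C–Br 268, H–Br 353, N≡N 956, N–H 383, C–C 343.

Reaction I, by 1490 kJ

Reaction I:
  Bonds broken (reactants):
    N–H: 12 × 383 = 4596
    O=O: 3 × 511 = 1533
    Σ(broken) = 6129 kJ
  Bonds formed (products):
    N≡N: 2 × 956 = 1912
    O–H: 12 × 478 = 5736
    Σ(formed) = 7648 kJ
  ΔH_I = 6129 − 7648 = −1519 kJ
Reaction II:
  Bonds broken (reactants):
    Br–Br: 1 × 190 = 190
    C–C: 2 × 343 = 686
    C–H: 8 × 402 = 3216
    Σ(broken) = 4092 kJ
  Bonds formed (products):
    C–Br: 1 × 268 = 268
    C–C: 2 × 343 = 686
    C–H: 7 × 402 = 2814
    H–Br: 1 × 353 = 353
    Σ(formed) = 4121 kJ
  ΔH_II = 4092 − 4121 = −29 kJ
ΔH_I − ΔH_II = −1490 kJ, so reaction I has the more negative ΔH; |ΔH_I − ΔH_II| = 1490 kJ.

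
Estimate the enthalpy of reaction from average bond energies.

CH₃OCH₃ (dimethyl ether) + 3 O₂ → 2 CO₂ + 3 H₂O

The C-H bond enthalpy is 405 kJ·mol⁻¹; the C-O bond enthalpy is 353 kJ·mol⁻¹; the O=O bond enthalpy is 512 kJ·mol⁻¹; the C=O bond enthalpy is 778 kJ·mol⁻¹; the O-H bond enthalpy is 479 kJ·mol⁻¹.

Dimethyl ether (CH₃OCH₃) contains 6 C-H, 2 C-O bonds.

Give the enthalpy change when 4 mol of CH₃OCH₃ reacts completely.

ΔH = −5256 kJ

Bonds broken (reactants):
  C-H: 6 × 405 = 2430
  C-O: 2 × 353 = 706
  O=O: 3 × 512 = 1536
  Σ(broken) = 4672 kJ
Bonds formed (products):
  C=O: 4 × 778 = 3112
  O-H: 6 × 479 = 2874
  Σ(formed) = 5986 kJ
ΔH = Σ(broken) − Σ(formed) = 4672 − 5986 = −1314 kJ
For 4× the reaction as written: 4 × (−1314) = −5256 kJ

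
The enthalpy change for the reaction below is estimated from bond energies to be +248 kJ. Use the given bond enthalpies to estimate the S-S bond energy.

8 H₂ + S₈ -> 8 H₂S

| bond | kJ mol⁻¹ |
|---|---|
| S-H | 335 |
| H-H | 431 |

D(S-S) ≈ 270 kJ/mol

Let D be the S-S bond energy.
Σ(broken) = 8×431 + 8×D = 3448 + 8D
Σ(formed) = 16×335 = 5360
ΔH = Σ(broken) − Σ(formed) = (3448 + 8D) − (5360) = −1912 + 8D
Setting this equal to +248 kJ gives 8D = 2160, so D = 270 kJ/mol.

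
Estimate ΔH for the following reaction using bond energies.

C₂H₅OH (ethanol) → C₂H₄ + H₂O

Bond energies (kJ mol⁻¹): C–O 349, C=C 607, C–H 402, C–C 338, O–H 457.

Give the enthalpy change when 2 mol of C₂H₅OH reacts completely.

Bonds broken (reactants):
  C–C: 1 × 338 = 338
  C–H: 5 × 402 = 2010
  C–O: 1 × 349 = 349
  O–H: 1 × 457 = 457
  Σ(broken) = 3154 kJ
Bonds formed (products):
  C–H: 4 × 402 = 1608
  C=C: 1 × 607 = 607
  O–H: 2 × 457 = 914
  Σ(formed) = 3129 kJ
ΔH = Σ(broken) − Σ(formed) = 3154 − 3129 = +25 kJ
For 2× the reaction as written: 2 × (+25) = +50 kJ

ΔH = +50 kJ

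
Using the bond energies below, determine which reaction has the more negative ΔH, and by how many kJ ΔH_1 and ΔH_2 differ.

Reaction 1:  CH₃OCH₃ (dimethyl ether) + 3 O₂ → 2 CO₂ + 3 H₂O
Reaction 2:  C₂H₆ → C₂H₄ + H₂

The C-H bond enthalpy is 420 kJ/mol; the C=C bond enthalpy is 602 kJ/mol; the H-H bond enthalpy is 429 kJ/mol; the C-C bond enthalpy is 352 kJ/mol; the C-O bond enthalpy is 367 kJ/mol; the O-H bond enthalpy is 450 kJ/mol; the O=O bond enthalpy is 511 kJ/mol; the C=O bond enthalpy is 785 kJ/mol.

Reaction 1, by 1214 kJ

Reaction 1:
  Bonds broken (reactants):
    C-H: 6 × 420 = 2520
    C-O: 2 × 367 = 734
    O=O: 3 × 511 = 1533
    Σ(broken) = 4787 kJ
  Bonds formed (products):
    C=O: 4 × 785 = 3140
    O-H: 6 × 450 = 2700
    Σ(formed) = 5840 kJ
  ΔH_1 = 4787 − 5840 = −1053 kJ
Reaction 2:
  Bonds broken (reactants):
    C-C: 1 × 352 = 352
    C-H: 6 × 420 = 2520
    Σ(broken) = 2872 kJ
  Bonds formed (products):
    C-H: 4 × 420 = 1680
    C=C: 1 × 602 = 602
    H-H: 1 × 429 = 429
    Σ(formed) = 2711 kJ
  ΔH_2 = 2872 − 2711 = +161 kJ
ΔH_1 − ΔH_2 = −1214 kJ, so reaction 1 has the more negative ΔH; |ΔH_1 − ΔH_2| = 1214 kJ.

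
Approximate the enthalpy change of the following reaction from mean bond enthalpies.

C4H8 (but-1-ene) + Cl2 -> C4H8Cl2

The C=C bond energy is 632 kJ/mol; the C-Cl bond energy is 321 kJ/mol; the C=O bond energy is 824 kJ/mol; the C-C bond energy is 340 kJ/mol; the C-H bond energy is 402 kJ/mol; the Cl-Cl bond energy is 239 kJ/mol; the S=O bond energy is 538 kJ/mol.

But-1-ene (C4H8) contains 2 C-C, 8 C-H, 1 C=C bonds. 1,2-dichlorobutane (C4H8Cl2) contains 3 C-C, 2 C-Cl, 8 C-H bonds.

ΔH ≈ −111 kJ

Bonds broken (reactants):
  C-C: 2 × 340 = 680
  C-H: 8 × 402 = 3216
  C=C: 1 × 632 = 632
  Cl-Cl: 1 × 239 = 239
  Σ(broken) = 4767 kJ
Bonds formed (products):
  C-C: 3 × 340 = 1020
  C-Cl: 2 × 321 = 642
  C-H: 8 × 402 = 3216
  Σ(formed) = 4878 kJ
ΔH = Σ(broken) − Σ(formed) = 4767 − 4878 = −111 kJ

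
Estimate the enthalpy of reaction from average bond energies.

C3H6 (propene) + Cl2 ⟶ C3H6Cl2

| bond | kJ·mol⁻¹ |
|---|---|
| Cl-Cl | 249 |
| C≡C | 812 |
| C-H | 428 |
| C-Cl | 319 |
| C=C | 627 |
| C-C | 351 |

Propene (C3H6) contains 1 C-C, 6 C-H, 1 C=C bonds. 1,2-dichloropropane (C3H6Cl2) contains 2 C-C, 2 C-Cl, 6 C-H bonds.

ΔH ≈ −113 kJ

Bonds broken (reactants):
  C-C: 1 × 351 = 351
  C-H: 6 × 428 = 2568
  C=C: 1 × 627 = 627
  Cl-Cl: 1 × 249 = 249
  Σ(broken) = 3795 kJ
Bonds formed (products):
  C-C: 2 × 351 = 702
  C-Cl: 2 × 319 = 638
  C-H: 6 × 428 = 2568
  Σ(formed) = 3908 kJ
ΔH = Σ(broken) − Σ(formed) = 3795 − 3908 = −113 kJ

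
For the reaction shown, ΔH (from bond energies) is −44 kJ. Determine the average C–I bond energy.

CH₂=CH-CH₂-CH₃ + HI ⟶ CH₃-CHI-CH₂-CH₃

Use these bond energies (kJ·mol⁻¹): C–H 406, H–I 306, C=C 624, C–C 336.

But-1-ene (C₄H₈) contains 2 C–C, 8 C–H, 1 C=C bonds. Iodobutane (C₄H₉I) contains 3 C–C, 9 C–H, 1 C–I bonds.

Let D be the C–I bond energy.
Σ(broken) = 2×336 + 8×406 + 1×624 + 1×306 = 4850
Σ(formed) = 3×336 + 9×406 + 1×D = 4662 + D
ΔH = Σ(broken) − Σ(formed) = (4850) − (4662 + D) = +188 − D
Setting this equal to −44 kJ gives D = 232 kJ/mol.

D(C–I) ≈ 232 kJ/mol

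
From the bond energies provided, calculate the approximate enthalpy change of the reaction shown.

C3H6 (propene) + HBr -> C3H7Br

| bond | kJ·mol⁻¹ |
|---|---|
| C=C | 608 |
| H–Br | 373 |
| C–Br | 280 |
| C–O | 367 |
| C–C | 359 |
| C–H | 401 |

ΔH ≈ −59 kJ

Bonds broken (reactants):
  C–C: 1 × 359 = 359
  C–H: 6 × 401 = 2406
  C=C: 1 × 608 = 608
  H–Br: 1 × 373 = 373
  Σ(broken) = 3746 kJ
Bonds formed (products):
  C–Br: 1 × 280 = 280
  C–C: 2 × 359 = 718
  C–H: 7 × 401 = 2807
  Σ(formed) = 3805 kJ
ΔH = Σ(broken) − Σ(formed) = 3746 − 3805 = −59 kJ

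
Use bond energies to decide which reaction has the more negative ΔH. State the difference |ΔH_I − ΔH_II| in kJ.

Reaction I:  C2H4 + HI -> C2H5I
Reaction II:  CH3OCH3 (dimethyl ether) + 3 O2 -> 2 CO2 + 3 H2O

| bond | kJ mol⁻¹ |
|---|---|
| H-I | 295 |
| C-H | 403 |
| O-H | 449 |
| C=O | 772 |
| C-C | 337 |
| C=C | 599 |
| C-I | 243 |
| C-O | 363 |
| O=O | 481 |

Reaction I:
  Bonds broken (reactants):
    C-H: 4 × 403 = 1612
    C=C: 1 × 599 = 599
    H-I: 1 × 295 = 295
    Σ(broken) = 2506 kJ
  Bonds formed (products):
    C-C: 1 × 337 = 337
    C-H: 5 × 403 = 2015
    C-I: 1 × 243 = 243
    Σ(formed) = 2595 kJ
  ΔH_I = 2506 − 2595 = −89 kJ
Reaction II:
  Bonds broken (reactants):
    C-H: 6 × 403 = 2418
    C-O: 2 × 363 = 726
    O=O: 3 × 481 = 1443
    Σ(broken) = 4587 kJ
  Bonds formed (products):
    C=O: 4 × 772 = 3088
    O-H: 6 × 449 = 2694
    Σ(formed) = 5782 kJ
  ΔH_II = 4587 − 5782 = −1195 kJ
ΔH_I − ΔH_II = +1106 kJ, so reaction II has the more negative ΔH; |ΔH_I − ΔH_II| = 1106 kJ.

Reaction II, by 1106 kJ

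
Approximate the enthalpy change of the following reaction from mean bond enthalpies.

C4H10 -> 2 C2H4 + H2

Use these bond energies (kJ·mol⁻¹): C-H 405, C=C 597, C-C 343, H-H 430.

Bonds broken (reactants):
  C-C: 3 × 343 = 1029
  C-H: 10 × 405 = 4050
  Σ(broken) = 5079 kJ
Bonds formed (products):
  C-H: 8 × 405 = 3240
  C=C: 2 × 597 = 1194
  H-H: 1 × 430 = 430
  Σ(formed) = 4864 kJ
ΔH = Σ(broken) − Σ(formed) = 5079 − 4864 = +215 kJ

ΔH ≈ +215 kJ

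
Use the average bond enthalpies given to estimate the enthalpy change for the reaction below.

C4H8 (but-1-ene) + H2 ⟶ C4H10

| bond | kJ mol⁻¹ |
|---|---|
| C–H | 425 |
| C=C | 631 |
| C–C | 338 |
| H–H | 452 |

Bonds broken (reactants):
  C–C: 2 × 338 = 676
  C–H: 8 × 425 = 3400
  C=C: 1 × 631 = 631
  H–H: 1 × 452 = 452
  Σ(broken) = 5159 kJ
Bonds formed (products):
  C–C: 3 × 338 = 1014
  C–H: 10 × 425 = 4250
  Σ(formed) = 5264 kJ
ΔH = Σ(broken) − Σ(formed) = 5159 − 5264 = −105 kJ

ΔH ≈ −105 kJ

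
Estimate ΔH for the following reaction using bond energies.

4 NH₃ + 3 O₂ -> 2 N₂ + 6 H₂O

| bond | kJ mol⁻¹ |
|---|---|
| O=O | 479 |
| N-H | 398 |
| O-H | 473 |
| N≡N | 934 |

ΔH ≈ −1331 kJ

Bonds broken (reactants):
  N-H: 12 × 398 = 4776
  O=O: 3 × 479 = 1437
  Σ(broken) = 6213 kJ
Bonds formed (products):
  N≡N: 2 × 934 = 1868
  O-H: 12 × 473 = 5676
  Σ(formed) = 7544 kJ
ΔH = Σ(broken) − Σ(formed) = 6213 − 7544 = −1331 kJ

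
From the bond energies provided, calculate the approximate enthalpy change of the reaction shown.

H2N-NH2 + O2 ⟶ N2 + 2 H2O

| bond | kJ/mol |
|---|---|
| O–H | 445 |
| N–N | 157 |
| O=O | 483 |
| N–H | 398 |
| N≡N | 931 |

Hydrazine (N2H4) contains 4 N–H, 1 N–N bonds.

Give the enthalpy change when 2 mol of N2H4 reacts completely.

ΔH = −958 kJ

Bonds broken (reactants):
  N–H: 4 × 398 = 1592
  N–N: 1 × 157 = 157
  O=O: 1 × 483 = 483
  Σ(broken) = 2232 kJ
Bonds formed (products):
  N≡N: 1 × 931 = 931
  O–H: 4 × 445 = 1780
  Σ(formed) = 2711 kJ
ΔH = Σ(broken) − Σ(formed) = 2232 − 2711 = −479 kJ
For 2× the reaction as written: 2 × (−479) = −958 kJ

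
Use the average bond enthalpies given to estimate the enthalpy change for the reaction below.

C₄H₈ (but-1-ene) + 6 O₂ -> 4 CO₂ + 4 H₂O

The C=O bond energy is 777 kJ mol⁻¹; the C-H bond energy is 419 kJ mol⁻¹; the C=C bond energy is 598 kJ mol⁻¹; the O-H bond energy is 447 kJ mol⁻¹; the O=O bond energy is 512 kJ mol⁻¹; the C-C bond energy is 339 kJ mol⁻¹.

Bonds broken (reactants):
  C-C: 2 × 339 = 678
  C-H: 8 × 419 = 3352
  C=C: 1 × 598 = 598
  O=O: 6 × 512 = 3072
  Σ(broken) = 7700 kJ
Bonds formed (products):
  C=O: 8 × 777 = 6216
  O-H: 8 × 447 = 3576
  Σ(formed) = 9792 kJ
ΔH = Σ(broken) − Σ(formed) = 7700 − 9792 = −2092 kJ

ΔH ≈ −2092 kJ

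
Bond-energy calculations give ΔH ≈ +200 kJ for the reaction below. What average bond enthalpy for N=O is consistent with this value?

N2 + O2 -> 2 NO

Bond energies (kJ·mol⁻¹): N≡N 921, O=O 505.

Let D be the N=O bond energy.
Σ(broken) = 1×921 + 1×505 = 1426
Σ(formed) = 2×D = 2D
ΔH = Σ(broken) − Σ(formed) = (1426) − (2D) = +1426 − 2D
Setting this equal to +200 kJ gives 2D = 1226, so D = 613 kJ/mol.

D(N=O) ≈ 613 kJ/mol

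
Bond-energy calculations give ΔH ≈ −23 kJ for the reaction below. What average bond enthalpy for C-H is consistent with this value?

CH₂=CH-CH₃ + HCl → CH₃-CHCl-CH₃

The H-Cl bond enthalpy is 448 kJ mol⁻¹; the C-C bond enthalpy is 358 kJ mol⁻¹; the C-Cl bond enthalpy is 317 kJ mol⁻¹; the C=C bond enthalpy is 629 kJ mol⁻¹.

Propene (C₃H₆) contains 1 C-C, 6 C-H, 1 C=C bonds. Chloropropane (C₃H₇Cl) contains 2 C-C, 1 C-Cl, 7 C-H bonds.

D(C-H) ≈ 425 kJ/mol

Let D be the C-H bond energy.
Σ(broken) = 1×358 + 6×D + 1×629 + 1×448 = 1435 + 6D
Σ(formed) = 2×358 + 1×317 + 7×D = 1033 + 7D
ΔH = Σ(broken) − Σ(formed) = (1435 + 6D) − (1033 + 7D) = +402 − D
Setting this equal to −23 kJ gives D = 425 kJ/mol.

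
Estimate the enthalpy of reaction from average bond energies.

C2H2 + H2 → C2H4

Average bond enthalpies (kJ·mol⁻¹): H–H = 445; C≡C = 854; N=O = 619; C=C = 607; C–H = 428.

ΔH ≈ −164 kJ

Bonds broken (reactants):
  C≡C: 1 × 854 = 854
  C–H: 2 × 428 = 856
  H–H: 1 × 445 = 445
  Σ(broken) = 2155 kJ
Bonds formed (products):
  C–H: 4 × 428 = 1712
  C=C: 1 × 607 = 607
  Σ(formed) = 2319 kJ
ΔH = Σ(broken) − Σ(formed) = 2155 − 2319 = −164 kJ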